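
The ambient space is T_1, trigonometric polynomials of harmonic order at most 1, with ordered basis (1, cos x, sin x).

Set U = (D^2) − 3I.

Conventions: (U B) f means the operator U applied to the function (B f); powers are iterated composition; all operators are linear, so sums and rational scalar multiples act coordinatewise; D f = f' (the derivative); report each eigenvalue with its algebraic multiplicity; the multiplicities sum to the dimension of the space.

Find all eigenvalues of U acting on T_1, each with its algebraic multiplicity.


λ = -4 (multiplicity 2), λ = -3 (multiplicity 1)

image of 1: -3
image of cos x: -4cos x
image of sin x: -4sin x
the matrix is diagonal; its diagonal is (-3, -4, -4)
for a triangular matrix the eigenvalues are the diagonal entries, with algebraic multiplicity their repetition count


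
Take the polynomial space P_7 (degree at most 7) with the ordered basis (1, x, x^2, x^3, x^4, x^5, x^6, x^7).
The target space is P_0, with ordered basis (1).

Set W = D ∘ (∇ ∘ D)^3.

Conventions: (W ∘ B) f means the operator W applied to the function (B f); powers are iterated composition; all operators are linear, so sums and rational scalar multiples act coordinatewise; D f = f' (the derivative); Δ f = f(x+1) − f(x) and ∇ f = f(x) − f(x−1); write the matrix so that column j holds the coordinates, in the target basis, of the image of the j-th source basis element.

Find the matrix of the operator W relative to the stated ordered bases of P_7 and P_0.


the matrix is [[0, 0, 0, 0, 0, 0, 0, 5040]] (rows listed top to bottom)

image of 1: 0
image of x: 0
image of x^2: 0
image of x^3: 0
image of x^4: 0
image of x^5: 0
image of x^6: 0
image of x^7: 5040
each image's coordinates form column j of the matrix


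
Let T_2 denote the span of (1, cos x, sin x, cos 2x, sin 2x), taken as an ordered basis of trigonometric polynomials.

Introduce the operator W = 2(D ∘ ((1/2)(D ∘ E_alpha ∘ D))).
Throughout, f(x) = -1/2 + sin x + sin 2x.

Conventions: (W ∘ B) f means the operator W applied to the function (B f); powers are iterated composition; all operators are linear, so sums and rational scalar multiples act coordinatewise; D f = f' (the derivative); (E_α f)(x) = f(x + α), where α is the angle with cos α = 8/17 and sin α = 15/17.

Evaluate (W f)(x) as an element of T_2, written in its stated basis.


D f = cos x + 2cos 2x
E_alpha D f = (8/17)cos x - (15/17)sin x - (322/289)cos 2x - (480/289)sin 2x
D E_alpha D f = -(15/17)cos x - (8/17)sin x - (960/289)cos 2x + (644/289)sin 2x
((1/2)(D ∘ E_alpha ∘ D)) f = -(15/34)cos x - (4/17)sin x - (480/289)cos 2x + (322/289)sin 2x
D ((1/2)(D ∘ E_alpha ∘ D)) f = -(4/17)cos x + (15/34)sin x + (644/289)cos 2x + (960/289)sin 2x
(2(D ∘ ((1/2)(D ∘ E_alpha ∘ D)))) f = -(8/17)cos x + (15/17)sin x + (1288/289)cos 2x + (1920/289)sin 2x

g(x) = -(8/17)cos x + (15/17)sin x + (1288/289)cos 2x + (1920/289)sin 2x


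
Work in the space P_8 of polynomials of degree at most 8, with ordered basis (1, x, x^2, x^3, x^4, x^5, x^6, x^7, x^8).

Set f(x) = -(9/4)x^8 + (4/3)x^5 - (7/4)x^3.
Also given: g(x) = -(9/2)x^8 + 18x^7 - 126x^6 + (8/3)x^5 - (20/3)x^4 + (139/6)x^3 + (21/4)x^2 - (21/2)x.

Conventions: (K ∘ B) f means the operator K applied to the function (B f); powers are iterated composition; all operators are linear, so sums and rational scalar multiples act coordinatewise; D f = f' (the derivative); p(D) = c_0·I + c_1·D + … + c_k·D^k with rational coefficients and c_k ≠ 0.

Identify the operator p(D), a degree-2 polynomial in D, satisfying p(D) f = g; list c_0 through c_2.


D^0 f = -(9/4)x^8 + (4/3)x^5 - (7/4)x^3
D^1 f = -18x^7 + (20/3)x^4 - (21/4)x^2
D^2 f = -126x^6 + (80/3)x^3 - (21/2)x
matching coefficients of g against c_0 f + c_1 Df + … from the top degree down determines the c_i
solution: c_0 = 2, c_1 = -1, c_2 = 1

c_0 = 2, c_1 = -1, c_2 = 1


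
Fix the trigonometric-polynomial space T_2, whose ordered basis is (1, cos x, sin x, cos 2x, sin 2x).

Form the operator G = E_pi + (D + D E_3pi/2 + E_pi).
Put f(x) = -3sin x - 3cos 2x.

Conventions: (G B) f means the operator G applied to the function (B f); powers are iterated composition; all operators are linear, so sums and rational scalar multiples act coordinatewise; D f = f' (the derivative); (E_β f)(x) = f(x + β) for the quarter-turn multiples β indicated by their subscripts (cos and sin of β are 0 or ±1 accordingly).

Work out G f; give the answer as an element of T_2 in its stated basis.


E_pi f = 3sin x - 3cos 2x
D f = -3cos x + 6sin 2x
E_3pi/2 f = 3cos x + 3cos 2x
D E_3pi/2 f = -3sin x - 6sin 2x
E_pi f = 3sin x - 3cos 2x
(D + D E_3pi/2 + E_pi) f = -3cos x - 3cos 2x
(E_pi + (D + D E_3pi/2 + E_pi)) f = -3cos x + 3sin x - 6cos 2x

the image equals g(x) = -3cos x + 3sin x - 6cos 2x


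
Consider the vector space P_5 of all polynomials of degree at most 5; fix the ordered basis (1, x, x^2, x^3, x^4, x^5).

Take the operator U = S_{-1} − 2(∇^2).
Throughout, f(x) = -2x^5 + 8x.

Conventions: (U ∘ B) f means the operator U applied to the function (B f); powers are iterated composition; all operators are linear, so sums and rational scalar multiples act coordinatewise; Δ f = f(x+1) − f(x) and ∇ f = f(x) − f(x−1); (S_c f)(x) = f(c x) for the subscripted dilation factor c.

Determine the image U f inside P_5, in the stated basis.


S_{-1} f = 2x^5 - 8x
∇ f = -10x^4 + 20x^3 - 20x^2 + 10x + 6
∇ ∇ f = -40x^3 + 120x^2 - 140x + 60
(-2(∇^2)) f = 80x^3 - 240x^2 + 280x - 120
(S_{-1} − 2(∇^2)) f = 2x^5 + 80x^3 - 240x^2 + 272x - 120

the result is g(x) = 2x^5 + 80x^3 - 240x^2 + 272x - 120


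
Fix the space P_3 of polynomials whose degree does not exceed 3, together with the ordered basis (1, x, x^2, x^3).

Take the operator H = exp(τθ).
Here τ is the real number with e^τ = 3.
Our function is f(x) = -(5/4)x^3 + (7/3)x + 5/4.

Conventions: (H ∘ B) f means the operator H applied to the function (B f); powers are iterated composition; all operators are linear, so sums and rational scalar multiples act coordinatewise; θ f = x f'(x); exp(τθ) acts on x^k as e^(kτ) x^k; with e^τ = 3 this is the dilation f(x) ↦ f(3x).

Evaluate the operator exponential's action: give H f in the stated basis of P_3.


exp(τθ) x^k = e^(kτ) x^k; with e^τ = 3 this sends x^k to 3^k x^k
x ↦ 3 x
x^3 ↦ 27 x^3
applying this coordinatewise to f: exp(τθ) f = -(135/4)x^3 + 7x + 5/4

g(x) = -(135/4)x^3 + 7x + 5/4


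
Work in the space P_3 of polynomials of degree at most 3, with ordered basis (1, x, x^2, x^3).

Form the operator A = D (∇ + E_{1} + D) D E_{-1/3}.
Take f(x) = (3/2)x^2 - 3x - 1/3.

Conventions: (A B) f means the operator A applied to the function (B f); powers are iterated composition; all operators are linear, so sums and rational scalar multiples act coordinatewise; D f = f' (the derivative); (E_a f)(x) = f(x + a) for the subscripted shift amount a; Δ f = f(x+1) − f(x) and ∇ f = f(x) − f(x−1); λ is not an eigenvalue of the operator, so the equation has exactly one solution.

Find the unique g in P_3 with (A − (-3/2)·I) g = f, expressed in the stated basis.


write g with unknown coordinates in the stated basis and equate coefficients in (A − (-3/2)·I) g = f
solving from the highest basis element down gives g = x^2 - 2x - 14/9
check: A g = 2
so A g − (-3/2)·g = (3/2)x^2 - 3x - 1/3 = f ✓

the image equals g(x) = x^2 - 2x - 14/9


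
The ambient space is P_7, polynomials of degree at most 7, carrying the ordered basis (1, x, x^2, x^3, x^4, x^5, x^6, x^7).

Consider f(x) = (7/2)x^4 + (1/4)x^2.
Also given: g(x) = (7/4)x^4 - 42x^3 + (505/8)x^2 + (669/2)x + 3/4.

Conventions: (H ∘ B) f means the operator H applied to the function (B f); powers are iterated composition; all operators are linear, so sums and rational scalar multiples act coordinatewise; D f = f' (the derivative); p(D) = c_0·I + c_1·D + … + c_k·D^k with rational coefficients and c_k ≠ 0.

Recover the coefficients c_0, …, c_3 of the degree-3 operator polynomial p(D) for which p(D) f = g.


c_0 = 1/2, c_1 = -3, c_2 = 3/2, c_3 = 4

D^0 f = (7/2)x^4 + (1/4)x^2
D^1 f = 14x^3 + (1/2)x
D^2 f = 42x^2 + 1/2
D^3 f = 84x
matching coefficients of g against c_0 f + c_1 Df + … from the top degree down determines the c_i
solution: c_0 = 1/2, c_1 = -3, c_2 = 3/2, c_3 = 4


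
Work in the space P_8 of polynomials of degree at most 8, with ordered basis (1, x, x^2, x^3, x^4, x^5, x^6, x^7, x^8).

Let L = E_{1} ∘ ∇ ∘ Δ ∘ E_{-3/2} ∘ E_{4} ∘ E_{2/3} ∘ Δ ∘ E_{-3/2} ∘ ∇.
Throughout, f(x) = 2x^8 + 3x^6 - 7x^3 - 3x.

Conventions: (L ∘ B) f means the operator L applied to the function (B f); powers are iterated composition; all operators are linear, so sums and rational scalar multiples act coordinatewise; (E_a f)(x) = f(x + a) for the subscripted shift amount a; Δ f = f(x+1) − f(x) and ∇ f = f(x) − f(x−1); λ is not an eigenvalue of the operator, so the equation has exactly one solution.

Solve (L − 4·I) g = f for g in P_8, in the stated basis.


the image equals g(x) = -(1/2)x^8 - (3/4)x^6 - 210x^4 - (8953/4)x^3 - (18895/2)x^2 - (667013/36)x - 833297/54

write g with unknown coordinates in the stated basis and equate coefficients in (L − 4·I) g = f
solving from the highest basis element down gives g = -(1/2)x^8 - (3/4)x^6 - 210x^4 - (8953/4)x^3 - (18895/2)x^2 - (667013/36)x - 833297/54
check: L g = -840x^4 - 8960x^3 - 37790x^2 - (667040/9)x - 1666594/27
so L g − 4·g = 2x^8 + 3x^6 - 7x^3 - 3x = f ✓


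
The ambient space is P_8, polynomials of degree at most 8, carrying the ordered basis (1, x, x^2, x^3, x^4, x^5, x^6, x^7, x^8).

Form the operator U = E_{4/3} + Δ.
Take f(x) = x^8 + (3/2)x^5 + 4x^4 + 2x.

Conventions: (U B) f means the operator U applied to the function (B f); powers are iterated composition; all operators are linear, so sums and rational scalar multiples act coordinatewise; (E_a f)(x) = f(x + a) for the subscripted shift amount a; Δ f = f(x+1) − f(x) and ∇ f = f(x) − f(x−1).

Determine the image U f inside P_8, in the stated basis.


E_{4/3} f = x^8 + (32/3)x^7 + (448/9)x^6 + (7249/54)x^5 + (19054/81)x^4 + (69008/243)x^3 + (171712/729)x^2 + (270230/2187)x + 207448/6561
Δ f = 8x^7 + 28x^6 + 56x^5 + (155/2)x^4 + 87x^3 + 67x^2 + (63/2)x + 17/2
(E_{4/3} + Δ) f = x^8 + (56/3)x^7 + (700/9)x^6 + (10273/54)x^5 + (50663/162)x^4 + (90149/243)x^3 + (220555/729)x^2 + (678241/4374)x + 526433/13122

the result is g(x) = x^8 + (56/3)x^7 + (700/9)x^6 + (10273/54)x^5 + (50663/162)x^4 + (90149/243)x^3 + (220555/729)x^2 + (678241/4374)x + 526433/13122


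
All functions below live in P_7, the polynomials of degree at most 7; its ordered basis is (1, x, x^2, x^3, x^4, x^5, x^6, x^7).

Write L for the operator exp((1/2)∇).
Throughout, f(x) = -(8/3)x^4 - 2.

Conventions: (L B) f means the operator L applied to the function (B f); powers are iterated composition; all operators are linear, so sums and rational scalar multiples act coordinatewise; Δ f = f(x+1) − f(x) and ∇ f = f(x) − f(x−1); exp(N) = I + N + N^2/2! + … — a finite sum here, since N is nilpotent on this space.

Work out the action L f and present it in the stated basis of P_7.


the image equals g(x) = -(8/3)x^4 - (16/3)x^3 + 4x^2 + (4/3)x - 7/2

order-1 term: -(16/3)x^3 + 8x^2 - (16/3)x + 4/3
order-2 term: -4x^2 + 8x - 14/3
order-3 term: -(4/3)x + 2
order-4 term: -1/6
the series for exp((1/2)∇) f terminates at order 4
exp((1/2)∇) f = -(8/3)x^4 - (16/3)x^3 + 4x^2 + (4/3)x - 7/2


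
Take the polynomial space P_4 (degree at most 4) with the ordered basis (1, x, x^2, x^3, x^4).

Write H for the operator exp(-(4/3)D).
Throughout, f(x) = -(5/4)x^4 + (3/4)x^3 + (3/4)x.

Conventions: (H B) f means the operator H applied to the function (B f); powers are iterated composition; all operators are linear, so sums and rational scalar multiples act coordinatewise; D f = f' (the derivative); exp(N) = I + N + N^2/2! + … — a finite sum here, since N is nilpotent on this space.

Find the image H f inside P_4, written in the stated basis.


order-1 term: (20/3)x^3 - 3x^2 - 1
order-2 term: -(40/3)x^2 + 4x
order-3 term: (320/27)x - 16/9
order-4 term: -320/81
the series for exp(-(4/3)D) f terminates at order 4
exp(-(4/3)D) f = -(5/4)x^4 + (89/12)x^3 - (49/3)x^2 + (1793/108)x - 545/81

the image equals g(x) = -(5/4)x^4 + (89/12)x^3 - (49/3)x^2 + (1793/108)x - 545/81


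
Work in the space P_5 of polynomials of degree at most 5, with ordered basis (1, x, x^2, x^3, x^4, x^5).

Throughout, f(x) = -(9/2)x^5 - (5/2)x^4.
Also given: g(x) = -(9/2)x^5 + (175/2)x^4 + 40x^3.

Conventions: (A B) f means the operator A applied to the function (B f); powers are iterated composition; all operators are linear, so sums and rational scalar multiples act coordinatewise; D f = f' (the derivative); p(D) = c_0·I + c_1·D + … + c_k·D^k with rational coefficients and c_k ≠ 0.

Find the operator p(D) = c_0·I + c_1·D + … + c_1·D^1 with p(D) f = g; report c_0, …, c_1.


D^0 f = -(9/2)x^5 - (5/2)x^4
D^1 f = -(45/2)x^4 - 10x^3
matching coefficients of g against c_0 f + c_1 Df + … from the top degree down determines the c_i
solution: c_0 = 1, c_1 = -4

p(D) = I − 4·D, i.e. c_0 = 1, c_1 = -4


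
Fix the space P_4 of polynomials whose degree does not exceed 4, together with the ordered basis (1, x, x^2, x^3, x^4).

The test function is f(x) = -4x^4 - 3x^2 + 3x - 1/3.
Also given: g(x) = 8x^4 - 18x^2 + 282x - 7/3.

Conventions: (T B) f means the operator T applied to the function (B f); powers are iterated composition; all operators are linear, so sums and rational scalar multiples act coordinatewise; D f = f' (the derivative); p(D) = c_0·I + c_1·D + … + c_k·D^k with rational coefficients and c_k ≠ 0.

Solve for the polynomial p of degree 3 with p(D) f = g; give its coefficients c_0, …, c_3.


p(D) = -2·I + (1/2)·D^2 − 3·D^3, i.e. c_0 = -2, c_1 = 0, c_2 = 1/2, c_3 = -3

D^0 f = -4x^4 - 3x^2 + 3x - 1/3
D^1 f = -16x^3 - 6x + 3
D^2 f = -48x^2 - 6
D^3 f = -96x
matching coefficients of g against c_0 f + c_1 Df + … from the top degree down determines the c_i
solution: c_0 = -2, c_1 = 0, c_2 = 1/2, c_3 = -3


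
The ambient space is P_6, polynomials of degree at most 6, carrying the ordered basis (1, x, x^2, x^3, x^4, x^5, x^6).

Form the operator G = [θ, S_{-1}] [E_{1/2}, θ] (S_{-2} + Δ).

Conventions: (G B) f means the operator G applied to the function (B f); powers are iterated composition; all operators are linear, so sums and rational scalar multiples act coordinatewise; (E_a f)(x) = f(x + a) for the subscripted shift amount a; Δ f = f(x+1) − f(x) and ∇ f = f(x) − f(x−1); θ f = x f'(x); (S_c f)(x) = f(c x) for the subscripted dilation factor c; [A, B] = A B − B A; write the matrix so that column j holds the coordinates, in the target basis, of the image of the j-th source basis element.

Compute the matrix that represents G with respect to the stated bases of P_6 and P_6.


the matrix is [[0, 0, 0, 0, 0, 0, 0]; [0, 0, 0, 0, 0, 0, 0]; [0, 0, 0, 0, 0, 0, 0]; [0, 0, 0, 0, 0, 0, 0]; [0, 0, 0, 0, 0, 0, 0]; [0, 0, 0, 0, 0, 0, 0]; [0, 0, 0, 0, 0, 0, 0]] (rows listed top to bottom)

image of 1: 0
image of x: 0
image of x^2: 0
image of x^3: 0
image of x^4: 0
image of x^5: 0
image of x^6: 0
each image's coordinates form column j of the matrix


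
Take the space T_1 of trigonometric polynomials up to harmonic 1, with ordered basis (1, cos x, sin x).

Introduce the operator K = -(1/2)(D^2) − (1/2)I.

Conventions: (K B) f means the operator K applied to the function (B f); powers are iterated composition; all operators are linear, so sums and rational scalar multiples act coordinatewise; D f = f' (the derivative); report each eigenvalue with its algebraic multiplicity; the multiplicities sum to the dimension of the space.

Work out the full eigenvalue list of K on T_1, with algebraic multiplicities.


λ = -1/2 (multiplicity 1), λ = 0 (multiplicity 2)

image of 1: -1/2
image of cos x: 0
image of sin x: 0
the matrix is diagonal; its diagonal is (-1/2, 0, 0)
for a triangular matrix the eigenvalues are the diagonal entries, with algebraic multiplicity their repetition count


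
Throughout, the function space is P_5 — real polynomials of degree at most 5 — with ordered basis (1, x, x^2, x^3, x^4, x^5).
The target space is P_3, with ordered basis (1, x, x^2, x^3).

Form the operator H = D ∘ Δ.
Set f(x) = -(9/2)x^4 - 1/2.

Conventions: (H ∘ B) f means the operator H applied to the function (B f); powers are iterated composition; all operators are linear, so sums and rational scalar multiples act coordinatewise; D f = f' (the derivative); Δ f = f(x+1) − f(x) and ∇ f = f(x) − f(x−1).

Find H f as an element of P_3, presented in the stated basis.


the image equals g(x) = -54x^2 - 54x - 18

Δ f = -18x^3 - 27x^2 - 18x - 9/2
D Δ f = -54x^2 - 54x - 18


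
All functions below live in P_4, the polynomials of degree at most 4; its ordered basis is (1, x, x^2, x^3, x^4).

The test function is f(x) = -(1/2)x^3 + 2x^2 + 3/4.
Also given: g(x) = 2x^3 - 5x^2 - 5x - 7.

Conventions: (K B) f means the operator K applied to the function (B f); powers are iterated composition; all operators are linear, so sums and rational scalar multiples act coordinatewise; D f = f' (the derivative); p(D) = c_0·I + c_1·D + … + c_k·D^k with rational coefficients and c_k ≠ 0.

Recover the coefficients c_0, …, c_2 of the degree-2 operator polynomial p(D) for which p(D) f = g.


c_0 = -4, c_1 = -2, c_2 = -1

D^0 f = -(1/2)x^3 + 2x^2 + 3/4
D^1 f = -(3/2)x^2 + 4x
D^2 f = -3x + 4
matching coefficients of g against c_0 f + c_1 Df + … from the top degree down determines the c_i
solution: c_0 = -4, c_1 = -2, c_2 = -1


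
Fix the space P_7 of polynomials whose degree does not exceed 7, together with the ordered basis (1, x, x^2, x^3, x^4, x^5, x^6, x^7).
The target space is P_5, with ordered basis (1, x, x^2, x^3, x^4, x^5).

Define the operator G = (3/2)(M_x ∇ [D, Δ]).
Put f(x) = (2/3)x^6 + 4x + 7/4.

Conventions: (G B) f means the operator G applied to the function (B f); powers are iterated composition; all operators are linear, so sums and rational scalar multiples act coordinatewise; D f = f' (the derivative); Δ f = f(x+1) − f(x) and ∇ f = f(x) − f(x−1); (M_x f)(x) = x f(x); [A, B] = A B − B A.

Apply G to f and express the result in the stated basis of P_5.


Δ f = 4x^5 + 10x^4 + (40/3)x^3 + 10x^2 + 4x + 14/3
D Δ f = 20x^4 + 40x^3 + 40x^2 + 20x + 4
D f = 4x^5 + 4
Δ D f = 20x^4 + 40x^3 + 40x^2 + 20x + 4
[D, Δ] f = 0
∇ [D, Δ] f = 0
M_x ∇ [D, Δ] f = 0
((3/2)(M_x ∇ [D, Δ])) f = 0

the result is g(x) = 0


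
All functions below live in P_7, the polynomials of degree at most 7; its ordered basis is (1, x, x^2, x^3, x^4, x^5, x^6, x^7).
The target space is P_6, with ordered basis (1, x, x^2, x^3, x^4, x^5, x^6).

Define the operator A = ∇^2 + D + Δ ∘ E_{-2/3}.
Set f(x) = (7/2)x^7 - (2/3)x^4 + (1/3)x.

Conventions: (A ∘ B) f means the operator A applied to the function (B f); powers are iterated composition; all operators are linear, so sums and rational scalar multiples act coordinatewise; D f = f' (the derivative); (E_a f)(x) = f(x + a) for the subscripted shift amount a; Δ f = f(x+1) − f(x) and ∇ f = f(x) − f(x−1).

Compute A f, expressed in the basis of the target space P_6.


∇ f = (49/2)x^6 - (147/2)x^5 + (245/2)x^4 - (751/6)x^3 + (155/2)x^2 - (163/6)x + 9/2
∇ ∇ f = 147x^5 - 735x^4 + 1715x^3 - 2213x^2 + 1535x - 1351/3
D f = (49/2)x^6 - (8/3)x^3 + 1/3
E_{-2/3} f = (7/2)x^7 - (49/3)x^6 + (98/3)x^5 - (998/27)x^4 + (2104/81)x^3 - (928/81)x^2 + (2387/729)x - 1222/2187
Δ E_{-2/3} f = (49/2)x^6 - (49/2)x^5 + (245/6)x^4 - (1369/54)x^3 + (611/54)x^2 - (487/162)x + 967/1458
(∇^2 + D + Δ ∘ E_{-2/3}) f = 49x^6 + (245/2)x^5 - (4165/6)x^4 + (91097/54)x^3 - (118891/54)x^2 + (248183/162)x - 655133/1458

g(x) = 49x^6 + (245/2)x^5 - (4165/6)x^4 + (91097/54)x^3 - (118891/54)x^2 + (248183/162)x - 655133/1458


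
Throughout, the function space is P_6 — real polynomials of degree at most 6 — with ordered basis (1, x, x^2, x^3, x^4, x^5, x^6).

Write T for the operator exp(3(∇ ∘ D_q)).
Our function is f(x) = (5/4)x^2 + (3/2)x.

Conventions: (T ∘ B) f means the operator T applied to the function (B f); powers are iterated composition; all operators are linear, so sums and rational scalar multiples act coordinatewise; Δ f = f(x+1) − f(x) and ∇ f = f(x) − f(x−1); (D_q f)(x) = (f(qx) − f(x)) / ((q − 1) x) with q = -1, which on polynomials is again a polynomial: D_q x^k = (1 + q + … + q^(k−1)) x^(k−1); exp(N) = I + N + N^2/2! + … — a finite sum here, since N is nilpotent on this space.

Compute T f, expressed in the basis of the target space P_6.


the series for exp(3(∇ ∘ D_q)) f terminates at order 0
exp(3(∇ ∘ D_q)) f = (5/4)x^2 + (3/2)x

the result is g(x) = (5/4)x^2 + (3/2)x


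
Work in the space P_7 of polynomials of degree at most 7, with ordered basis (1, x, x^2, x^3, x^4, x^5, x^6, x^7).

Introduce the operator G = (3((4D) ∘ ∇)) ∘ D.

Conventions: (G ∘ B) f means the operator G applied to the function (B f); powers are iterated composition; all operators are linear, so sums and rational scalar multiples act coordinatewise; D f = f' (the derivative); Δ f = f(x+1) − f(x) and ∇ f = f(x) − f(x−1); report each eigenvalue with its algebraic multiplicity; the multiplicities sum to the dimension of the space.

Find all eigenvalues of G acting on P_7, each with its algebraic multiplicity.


image of 1: 0
image of x: 0
image of x^2: 0
image of x^3: 72
image of x^4: 288x - 144
image of x^5: 720x^2 - 720x + 240
image of x^6: 1440x^3 - 2160x^2 + 1440x - 360
image of x^7: 2520x^4 - 5040x^3 + 5040x^2 - 2520x + 504
the matrix is upper triangular; its diagonal is (0, 0, 0, 0, 0, 0, 0, 0)
for a triangular matrix the eigenvalues are the diagonal entries, with algebraic multiplicity their repetition count

λ = 0 (multiplicity 8)


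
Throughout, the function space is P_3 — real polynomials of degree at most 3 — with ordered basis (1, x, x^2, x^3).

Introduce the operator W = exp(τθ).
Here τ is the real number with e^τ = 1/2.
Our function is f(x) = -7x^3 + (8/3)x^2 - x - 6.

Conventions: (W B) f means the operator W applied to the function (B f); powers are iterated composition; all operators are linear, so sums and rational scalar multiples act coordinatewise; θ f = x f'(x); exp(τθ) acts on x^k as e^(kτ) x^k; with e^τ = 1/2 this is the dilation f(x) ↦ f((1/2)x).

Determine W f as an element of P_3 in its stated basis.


exp(τθ) x^k = e^(kτ) x^k; with e^τ = 1/2 this sends x^k to (1/2)^k x^k
x ↦ 1/2 x
x^2 ↦ 1/4 x^2
x^3 ↦ 1/8 x^3
applying this coordinatewise to f: exp(τθ) f = -(7/8)x^3 + (2/3)x^2 - (1/2)x - 6

g(x) = -(7/8)x^3 + (2/3)x^2 - (1/2)x - 6


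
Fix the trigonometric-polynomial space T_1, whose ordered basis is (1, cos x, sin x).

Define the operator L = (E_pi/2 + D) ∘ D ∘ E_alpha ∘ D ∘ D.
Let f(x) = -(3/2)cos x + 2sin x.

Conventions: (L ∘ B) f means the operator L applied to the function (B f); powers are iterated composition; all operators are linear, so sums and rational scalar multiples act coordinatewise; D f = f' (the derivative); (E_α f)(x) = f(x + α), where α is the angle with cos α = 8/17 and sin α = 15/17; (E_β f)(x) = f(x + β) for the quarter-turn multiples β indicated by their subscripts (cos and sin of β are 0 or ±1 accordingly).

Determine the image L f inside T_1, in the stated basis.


the result is g(x) = (36/17)cos x + (77/17)sin x

D f = 2cos x + (3/2)sin x
D D f = (3/2)cos x - 2sin x
E_alpha (D ∘ D) f = -(18/17)cos x - (77/34)sin x
D E_alpha (D ∘ D) f = -(77/34)cos x + (18/17)sin x
E_pi/2 (D ∘ E_alpha) (D ∘ D) f = (18/17)cos x + (77/34)sin x
D (D ∘ E_alpha) (D ∘ D) f = (18/17)cos x + (77/34)sin x
(E_pi/2 + D) (D ∘ E_alpha) (D ∘ D) f = (36/17)cos x + (77/17)sin x


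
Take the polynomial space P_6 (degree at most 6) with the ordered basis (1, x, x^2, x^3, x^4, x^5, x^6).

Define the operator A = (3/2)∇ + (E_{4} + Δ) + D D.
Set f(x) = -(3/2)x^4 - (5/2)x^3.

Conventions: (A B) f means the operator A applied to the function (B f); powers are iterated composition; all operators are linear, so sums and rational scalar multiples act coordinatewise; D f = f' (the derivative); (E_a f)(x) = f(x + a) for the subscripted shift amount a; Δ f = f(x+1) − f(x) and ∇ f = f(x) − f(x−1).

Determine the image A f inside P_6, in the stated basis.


the image equals g(x) = -(3/2)x^4 - (83/2)x^3 - (825/4)x^2 - (2121/4)x - 1099/2

∇ f = -6x^3 + (3/2)x^2 + (3/2)x - 1
((3/2)∇) f = -9x^3 + (9/4)x^2 + (9/4)x - 3/2
E_{4} f = -(3/2)x^4 - (53/2)x^3 - 174x^2 - 504x - 544
Δ f = -6x^3 - (33/2)x^2 - (27/2)x - 4
(E_{4} + Δ) f = -(3/2)x^4 - (65/2)x^3 - (381/2)x^2 - (1035/2)x - 548
D f = -6x^3 - (15/2)x^2
D D f = -18x^2 - 15x
((3/2)∇ + (E_{4} + Δ) + D D) f = -(3/2)x^4 - (83/2)x^3 - (825/4)x^2 - (2121/4)x - 1099/2


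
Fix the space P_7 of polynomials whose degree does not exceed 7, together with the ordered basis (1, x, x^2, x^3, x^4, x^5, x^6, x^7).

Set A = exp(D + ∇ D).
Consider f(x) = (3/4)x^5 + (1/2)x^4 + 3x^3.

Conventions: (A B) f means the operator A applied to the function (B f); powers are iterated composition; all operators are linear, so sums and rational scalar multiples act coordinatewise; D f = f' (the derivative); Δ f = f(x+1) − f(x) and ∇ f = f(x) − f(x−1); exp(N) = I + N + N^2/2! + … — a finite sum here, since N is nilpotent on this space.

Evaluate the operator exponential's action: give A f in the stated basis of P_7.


order-1 term: (15/4)x^4 + 17x^3 - (15/2)x^2 + 27x - 43/4
order-2 term: (15/2)x^3 + 48x^2 + 21x - 12
order-3 term: (15/2)x^2 + 47x + 63/2
order-4 term: (15/4)x + 31/2
order-5 term: 3/4
the series for exp(D + ∇ D) f terminates at order 5
exp(D + ∇ D) f = (3/4)x^5 + (17/4)x^4 + (55/2)x^3 + 48x^2 + (395/4)x + 25

the result is g(x) = (3/4)x^5 + (17/4)x^4 + (55/2)x^3 + 48x^2 + (395/4)x + 25


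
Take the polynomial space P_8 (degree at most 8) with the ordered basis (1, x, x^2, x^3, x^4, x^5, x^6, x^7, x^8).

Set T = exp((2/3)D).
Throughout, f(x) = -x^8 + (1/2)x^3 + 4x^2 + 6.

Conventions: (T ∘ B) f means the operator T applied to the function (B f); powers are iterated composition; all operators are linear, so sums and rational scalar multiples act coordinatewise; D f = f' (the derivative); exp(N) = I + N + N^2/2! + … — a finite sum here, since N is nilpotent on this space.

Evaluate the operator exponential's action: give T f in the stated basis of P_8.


order-1 term: -(16/3)x^7 + x^2 + (16/3)x
order-2 term: -(112/9)x^6 + (2/3)x + 16/9
order-3 term: -(448/27)x^5 + 4/27
order-4 term: -(1120/81)x^4
order-5 term: -(1792/243)x^3
order-6 term: -(1792/729)x^2
order-7 term: -(1024/2187)x
order-8 term: -256/6561
the series for exp((2/3)D) f terminates at order 8
exp((2/3)D) f = -x^8 - (16/3)x^7 - (112/9)x^6 - (448/27)x^5 - (1120/81)x^4 - (3341/486)x^3 + (1853/729)x^2 + (12098/2187)x + 51746/6561

the result is g(x) = -x^8 - (16/3)x^7 - (112/9)x^6 - (448/27)x^5 - (1120/81)x^4 - (3341/486)x^3 + (1853/729)x^2 + (12098/2187)x + 51746/6561


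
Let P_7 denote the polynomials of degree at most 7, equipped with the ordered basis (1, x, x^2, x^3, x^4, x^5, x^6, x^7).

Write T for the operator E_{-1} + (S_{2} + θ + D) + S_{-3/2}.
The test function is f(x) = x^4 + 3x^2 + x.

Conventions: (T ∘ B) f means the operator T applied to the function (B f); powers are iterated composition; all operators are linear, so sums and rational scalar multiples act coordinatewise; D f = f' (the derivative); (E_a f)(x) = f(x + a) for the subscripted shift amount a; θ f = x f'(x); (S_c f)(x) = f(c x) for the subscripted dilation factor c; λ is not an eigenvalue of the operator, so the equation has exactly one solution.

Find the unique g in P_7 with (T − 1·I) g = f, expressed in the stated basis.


the result is g(x) = (16/401)x^4 + (1476/4411)x^2 + (310/401)x - 826/4411

write g with unknown coordinates in the stated basis and equate coefficients in (T − 1·I) g = f
solving from the highest basis element down gives g = (16/401)x^4 + (1476/4411)x^2 + (310/401)x - 826/4411
check: T g = (417/401)x^4 + (14709/4411)x^2 + (711/401)x - 826/4411
so T g − 1·g = x^4 + 3x^2 + x = f ✓


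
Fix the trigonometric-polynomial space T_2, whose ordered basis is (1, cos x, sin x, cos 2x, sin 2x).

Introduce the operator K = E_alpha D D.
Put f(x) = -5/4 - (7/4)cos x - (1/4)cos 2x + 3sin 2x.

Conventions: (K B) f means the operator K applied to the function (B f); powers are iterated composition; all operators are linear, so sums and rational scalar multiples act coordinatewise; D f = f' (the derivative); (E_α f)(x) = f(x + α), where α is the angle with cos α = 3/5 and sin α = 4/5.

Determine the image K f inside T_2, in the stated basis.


the image equals g(x) = (21/20)cos x - (7/5)sin x - (59/5)cos 2x + (12/5)sin 2x

D f = (7/4)sin x + 6cos 2x + (1/2)sin 2x
D D f = (7/4)cos x + cos 2x - 12sin 2x
E_alpha (D D) f = (21/20)cos x - (7/5)sin x - (59/5)cos 2x + (12/5)sin 2x


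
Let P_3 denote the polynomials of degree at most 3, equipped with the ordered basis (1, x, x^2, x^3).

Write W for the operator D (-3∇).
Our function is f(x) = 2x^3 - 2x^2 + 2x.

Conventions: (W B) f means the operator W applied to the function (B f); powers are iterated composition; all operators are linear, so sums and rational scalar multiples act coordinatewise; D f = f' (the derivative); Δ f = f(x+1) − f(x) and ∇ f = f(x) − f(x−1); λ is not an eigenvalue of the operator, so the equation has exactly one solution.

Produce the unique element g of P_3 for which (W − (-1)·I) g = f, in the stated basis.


write g with unknown coordinates in the stated basis and equate coefficients in (W − (-1)·I) g = f
solving from the highest basis element down gives g = 2x^3 - 2x^2 + 38x - 30
check: W g = -36x + 30
so W g − (-1)·g = 2x^3 - 2x^2 + 2x = f ✓

g(x) = 2x^3 - 2x^2 + 38x - 30


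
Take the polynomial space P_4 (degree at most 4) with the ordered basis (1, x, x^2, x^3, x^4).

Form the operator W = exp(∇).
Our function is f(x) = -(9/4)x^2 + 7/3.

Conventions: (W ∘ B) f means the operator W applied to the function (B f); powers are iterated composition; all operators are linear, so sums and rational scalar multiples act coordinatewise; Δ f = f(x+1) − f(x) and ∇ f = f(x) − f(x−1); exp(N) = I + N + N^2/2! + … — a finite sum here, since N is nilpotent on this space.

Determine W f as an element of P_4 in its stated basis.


g(x) = -(9/4)x^2 - (9/2)x + 7/3

order-1 term: -(9/2)x + 9/4
order-2 term: -9/4
the series for exp(∇) f terminates at order 2
exp(∇) f = -(9/4)x^2 - (9/2)x + 7/3


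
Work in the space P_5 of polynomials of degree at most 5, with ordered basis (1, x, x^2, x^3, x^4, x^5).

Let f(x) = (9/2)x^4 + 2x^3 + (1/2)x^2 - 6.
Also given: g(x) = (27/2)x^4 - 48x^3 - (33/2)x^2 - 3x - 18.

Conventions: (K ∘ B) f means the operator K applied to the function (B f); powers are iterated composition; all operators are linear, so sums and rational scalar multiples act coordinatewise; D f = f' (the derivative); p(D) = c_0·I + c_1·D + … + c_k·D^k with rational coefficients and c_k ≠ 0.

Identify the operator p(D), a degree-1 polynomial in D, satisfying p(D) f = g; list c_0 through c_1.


p(D) = 3·I − 3·D, i.e. c_0 = 3, c_1 = -3

D^0 f = (9/2)x^4 + 2x^3 + (1/2)x^2 - 6
D^1 f = 18x^3 + 6x^2 + x
matching coefficients of g against c_0 f + c_1 Df + … from the top degree down determines the c_i
solution: c_0 = 3, c_1 = -3


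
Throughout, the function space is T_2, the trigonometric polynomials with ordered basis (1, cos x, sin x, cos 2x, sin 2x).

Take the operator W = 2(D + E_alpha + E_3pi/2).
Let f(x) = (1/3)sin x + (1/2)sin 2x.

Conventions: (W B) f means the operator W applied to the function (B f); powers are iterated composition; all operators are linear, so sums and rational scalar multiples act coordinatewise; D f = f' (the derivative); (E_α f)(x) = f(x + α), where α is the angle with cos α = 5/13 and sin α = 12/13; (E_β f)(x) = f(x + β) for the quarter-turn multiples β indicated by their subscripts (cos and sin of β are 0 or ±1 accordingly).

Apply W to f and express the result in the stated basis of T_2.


the result is g(x) = (8/13)cos x + (10/39)sin x + (458/169)cos 2x - (288/169)sin 2x

D f = (1/3)cos x + cos 2x
E_alpha f = (4/13)cos x + (5/39)sin x + (60/169)cos 2x - (119/338)sin 2x
E_3pi/2 f = -(1/3)cos x - (1/2)sin 2x
(D + E_alpha + E_3pi/2) f = (4/13)cos x + (5/39)sin x + (229/169)cos 2x - (144/169)sin 2x
(2(D + E_alpha + E_3pi/2)) f = (8/13)cos x + (10/39)sin x + (458/169)cos 2x - (288/169)sin 2x


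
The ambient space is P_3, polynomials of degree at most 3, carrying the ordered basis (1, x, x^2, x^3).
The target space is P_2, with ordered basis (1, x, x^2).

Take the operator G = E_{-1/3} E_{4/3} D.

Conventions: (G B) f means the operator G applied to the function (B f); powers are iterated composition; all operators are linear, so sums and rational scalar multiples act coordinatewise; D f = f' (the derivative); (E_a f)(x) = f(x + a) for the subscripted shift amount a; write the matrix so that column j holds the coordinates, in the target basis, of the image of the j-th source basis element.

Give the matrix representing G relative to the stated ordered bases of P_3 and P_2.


image of 1: 0
image of x: 1
image of x^2: 2x + 2
image of x^3: 3x^2 + 6x + 3
each image's coordinates form column j of the matrix

the matrix is [[0, 1, 2, 3]; [0, 0, 2, 6]; [0, 0, 0, 3]] (rows listed top to bottom)


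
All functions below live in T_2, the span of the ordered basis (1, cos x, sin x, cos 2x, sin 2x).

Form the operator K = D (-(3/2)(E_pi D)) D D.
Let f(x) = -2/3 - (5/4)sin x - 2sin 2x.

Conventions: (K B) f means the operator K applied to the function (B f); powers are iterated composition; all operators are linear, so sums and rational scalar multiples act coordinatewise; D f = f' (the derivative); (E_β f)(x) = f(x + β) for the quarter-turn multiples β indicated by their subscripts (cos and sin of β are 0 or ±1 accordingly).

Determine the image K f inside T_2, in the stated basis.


D f = -(5/4)cos x - 4cos 2x
D D f = (5/4)sin x + 8sin 2x
D D D f = (5/4)cos x + 16cos 2x
E_pi D D D f = -(5/4)cos x + 16cos 2x
(-(3/2)(E_pi D)) D D f = (15/8)cos x - 24cos 2x
D ((-(3/2)(E_pi D)) D) D f = -(15/8)sin x + 48sin 2x

the image equals g(x) = -(15/8)sin x + 48sin 2x


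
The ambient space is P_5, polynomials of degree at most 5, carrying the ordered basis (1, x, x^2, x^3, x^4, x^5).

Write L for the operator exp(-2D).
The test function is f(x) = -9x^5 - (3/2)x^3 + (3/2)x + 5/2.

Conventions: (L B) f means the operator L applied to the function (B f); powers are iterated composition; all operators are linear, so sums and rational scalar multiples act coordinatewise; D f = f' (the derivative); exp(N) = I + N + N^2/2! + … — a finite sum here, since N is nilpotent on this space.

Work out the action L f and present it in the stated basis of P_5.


the result is g(x) = -9x^5 + 90x^4 - (723/2)x^3 + 729x^2 - (1473/2)x + 599/2

order-1 term: 90x^4 + 9x^2 - 3
order-2 term: -360x^3 - 18x
order-3 term: 720x^2 + 12
order-4 term: -720x
order-5 term: 288
the series for exp(-2D) f terminates at order 5
exp(-2D) f = -9x^5 + 90x^4 - (723/2)x^3 + 729x^2 - (1473/2)x + 599/2


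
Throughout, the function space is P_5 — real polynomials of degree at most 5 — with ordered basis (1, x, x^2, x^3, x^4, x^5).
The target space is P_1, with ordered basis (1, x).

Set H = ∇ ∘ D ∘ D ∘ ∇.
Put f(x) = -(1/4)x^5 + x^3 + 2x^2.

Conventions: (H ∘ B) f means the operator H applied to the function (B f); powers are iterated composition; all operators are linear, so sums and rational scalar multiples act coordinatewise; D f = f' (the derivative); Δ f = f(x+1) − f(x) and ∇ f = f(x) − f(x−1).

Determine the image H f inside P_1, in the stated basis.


∇ f = -(5/4)x^4 + (5/2)x^3 + (1/2)x^2 + (9/4)x - 5/4
D ∇ f = -5x^3 + (15/2)x^2 + x + 9/4
D D ∇ f = -15x^2 + 15x + 1
∇ D D ∇ f = -30x + 30

g(x) = -30x + 30


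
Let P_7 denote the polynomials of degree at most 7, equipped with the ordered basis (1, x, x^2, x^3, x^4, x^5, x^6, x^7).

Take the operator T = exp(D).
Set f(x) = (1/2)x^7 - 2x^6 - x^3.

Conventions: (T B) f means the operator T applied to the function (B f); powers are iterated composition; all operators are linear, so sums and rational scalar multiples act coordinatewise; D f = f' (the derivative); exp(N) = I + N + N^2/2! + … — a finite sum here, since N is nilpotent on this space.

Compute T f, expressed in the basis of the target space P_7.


order-1 term: (7/2)x^6 - 12x^5 - 3x^2
order-2 term: (21/2)x^5 - 30x^4 - 3x
order-3 term: (35/2)x^4 - 40x^3 - 1
order-4 term: (35/2)x^3 - 30x^2
order-5 term: (21/2)x^2 - 12x
order-6 term: (7/2)x - 2
order-7 term: 1/2
the series for exp(D) f terminates at order 7
exp(D) f = (1/2)x^7 + (3/2)x^6 - (3/2)x^5 - (25/2)x^4 - (47/2)x^3 - (45/2)x^2 - (23/2)x - 5/2

the result is g(x) = (1/2)x^7 + (3/2)x^6 - (3/2)x^5 - (25/2)x^4 - (47/2)x^3 - (45/2)x^2 - (23/2)x - 5/2


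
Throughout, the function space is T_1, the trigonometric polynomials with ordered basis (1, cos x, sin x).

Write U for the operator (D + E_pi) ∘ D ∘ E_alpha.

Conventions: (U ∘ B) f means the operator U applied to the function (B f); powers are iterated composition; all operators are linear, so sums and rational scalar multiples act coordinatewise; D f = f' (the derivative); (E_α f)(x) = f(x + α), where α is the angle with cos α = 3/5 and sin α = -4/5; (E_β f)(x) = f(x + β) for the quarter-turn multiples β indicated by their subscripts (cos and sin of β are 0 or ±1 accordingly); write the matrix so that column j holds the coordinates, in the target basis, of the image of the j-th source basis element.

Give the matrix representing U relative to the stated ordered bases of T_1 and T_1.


image of 1: 0
image of cos x: -(7/5)cos x - (1/5)sin x
image of sin x: (1/5)cos x - (7/5)sin x
each image's coordinates form column j of the matrix

the matrix is [[0, 0, 0]; [0, -7/5, 1/5]; [0, -1/5, -7/5]] (rows listed top to bottom)


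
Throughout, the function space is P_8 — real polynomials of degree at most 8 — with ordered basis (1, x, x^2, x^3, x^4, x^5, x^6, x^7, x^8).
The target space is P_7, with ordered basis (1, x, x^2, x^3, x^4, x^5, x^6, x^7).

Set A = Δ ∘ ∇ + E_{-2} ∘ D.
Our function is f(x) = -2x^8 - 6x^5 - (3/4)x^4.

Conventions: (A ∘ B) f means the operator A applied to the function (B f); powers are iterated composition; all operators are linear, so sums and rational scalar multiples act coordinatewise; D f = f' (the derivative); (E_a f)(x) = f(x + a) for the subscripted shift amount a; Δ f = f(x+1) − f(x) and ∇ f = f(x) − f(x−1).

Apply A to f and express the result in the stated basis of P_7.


∇ f = -16x^7 + 56x^6 - 112x^5 + 110x^4 - 55x^3 + (1/2)x^2 + 11x - 13/4
Δ ∇ f = -112x^6 - 280x^4 - 120x^3 - 121x^2 - 60x - 11/2
D f = -16x^7 - 30x^4 - 3x^3
E_{-2} D f = -16x^7 + 224x^6 - 1344x^5 + 4450x^4 - 8723x^3 + 10050x^2 - 6244x + 1592
(Δ ∘ ∇ + E_{-2} ∘ D) f = -16x^7 + 112x^6 - 1344x^5 + 4170x^4 - 8843x^3 + 9929x^2 - 6304x + 3173/2

g(x) = -16x^7 + 112x^6 - 1344x^5 + 4170x^4 - 8843x^3 + 9929x^2 - 6304x + 3173/2


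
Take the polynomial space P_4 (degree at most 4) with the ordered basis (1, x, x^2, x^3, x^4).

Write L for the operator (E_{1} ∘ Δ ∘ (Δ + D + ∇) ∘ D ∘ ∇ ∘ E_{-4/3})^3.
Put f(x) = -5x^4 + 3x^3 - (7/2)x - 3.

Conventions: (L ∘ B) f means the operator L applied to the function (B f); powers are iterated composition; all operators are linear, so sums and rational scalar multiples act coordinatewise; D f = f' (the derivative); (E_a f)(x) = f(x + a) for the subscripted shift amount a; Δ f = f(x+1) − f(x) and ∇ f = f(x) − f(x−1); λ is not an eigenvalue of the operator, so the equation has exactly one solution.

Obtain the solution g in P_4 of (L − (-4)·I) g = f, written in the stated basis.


g(x) = -(5/4)x^4 + (3/4)x^3 - (7/8)x - 3/4

write g with unknown coordinates in the stated basis and equate coefficients in (L − (-4)·I) g = f
solving from the highest basis element down gives g = -(5/4)x^4 + (3/4)x^3 - (7/8)x - 3/4
check: L g = 0
so L g − (-4)·g = -5x^4 + 3x^3 - (7/2)x - 3 = f ✓
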